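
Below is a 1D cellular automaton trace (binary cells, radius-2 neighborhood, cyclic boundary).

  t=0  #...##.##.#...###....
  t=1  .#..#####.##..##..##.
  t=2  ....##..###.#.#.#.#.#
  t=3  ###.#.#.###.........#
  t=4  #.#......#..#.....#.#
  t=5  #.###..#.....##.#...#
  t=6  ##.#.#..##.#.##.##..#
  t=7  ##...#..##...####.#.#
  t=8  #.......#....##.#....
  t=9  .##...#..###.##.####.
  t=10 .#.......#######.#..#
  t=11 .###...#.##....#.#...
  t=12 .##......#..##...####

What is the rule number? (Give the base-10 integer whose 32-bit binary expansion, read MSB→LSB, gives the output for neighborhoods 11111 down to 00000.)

710009282

  ##### -> .   bit 31 = 0  t=1,i=6
  ####. -> .   bit 30 = 0  t=1,i=7
  ###.# -> #   bit 29 = 1  t=1,i=8
  ###.. -> .   bit 28 = 0  t=0,i=16
  ##.## -> #   bit 27 = 1  t=0,i=6
  ##.#. -> .   bit 26 = 0  t=0,i=9
  ##..# -> #   bit 25 = 1  t=1,i=12
  ##... -> .   bit 24 = 0  t=0,i=17
  #.### -> .   bit 23 = 0  t=3,i=8
  #.##. -> #   bit 22 = 1  t=0,i=7
  #.#.# -> .   bit 21 = 0  t=2,i=12
  #.#.. -> #   bit 20 = 1  t=0,i=10
  #..## -> .   bit 19 = 0  t=1,i=3
  #..#. -> .   bit 18 = 0  t=1,i=0
  #...# -> .   bit 17 = 0  t=0,i=2
  #.... -> #   bit 16 = 1  t=0,i=18
  .#### -> #   bit 15 = 1  t=1,i=5
  .###. -> #   bit 14 = 1  t=0,i=15
  .##.# -> #   bit 13 = 1  t=0,i=5
  .##.. -> .   bit 12 = 0  t=1,i=11
  .#.## -> .   bit 11 = 0  t=3,i=7
  .#.#. -> .   bit 10 = 0  t=2,i=13
  .#..# -> .   bit 9 = 0  t=1,i=2
  .#... -> #   bit 8 = 1  t=0,i=1
  ..### -> #   bit 7 = 1  t=0,i=14
  ..##. -> #   bit 6 = 1  t=0,i=4
  ..#.# -> .   bit 5 = 0  t=4,i=18
  ..#.. -> .   bit 4 = 0  t=0,i=0
  ...## -> .   bit 3 = 0  t=0,i=3
  ...#. -> .   bit 2 = 0  t=0,i=20
  ....# -> #   bit 1 = 1  t=0,i=19
  ..... -> .   bit 0 = 0  t=3,i=13
  bits 00101010010100011110000111000010 = 710009282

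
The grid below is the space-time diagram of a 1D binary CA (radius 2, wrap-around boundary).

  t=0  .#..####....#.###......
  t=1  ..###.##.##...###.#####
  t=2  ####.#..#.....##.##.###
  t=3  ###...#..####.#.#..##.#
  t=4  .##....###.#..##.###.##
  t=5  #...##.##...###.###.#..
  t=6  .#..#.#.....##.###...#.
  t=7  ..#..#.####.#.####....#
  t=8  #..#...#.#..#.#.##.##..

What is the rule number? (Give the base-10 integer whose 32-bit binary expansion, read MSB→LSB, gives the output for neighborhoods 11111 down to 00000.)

3668527043

  [31] ##### => #  t=1,i=20
  [30] ####. => #  t=0,i=6
  [29] ###.# => .  t=1,i=4
  [28] ###.. => #  t=0,i=7
  [27] ##.## => #  t=1,i=5
  [26] ##.#. => .  t=2,i=4
  [25] ##..# => #  t=1,i=0
  [24] ##... => .  t=0,i=8
  [23] #.### => #  t=0,i=14
  [22] #.##. => .  t=1,i=6
  [21] #.#.# => #  t=3,i=14
  [20] #.#.. => .  t=2,i=5
  [19] #..## => #  t=0,i=3
  [18] #..#. => .  t=2,i=7
  [17] #...# => .  t=1,i=12
  [16] #.... => #  t=0,i=9
  [15] .#### => .  t=0,i=5
  [14] .###. => #  t=0,i=15
  [13] .##.# => .  t=1,i=7
  [12] .##.. => .  t=1,i=10
  [11] .#.## => .  t=0,i=13
  [10] .#.#. => #  t=3,i=15
  [9] .#..# => #  t=0,i=2
  [8] .#... => #  t=2,i=9
  [7] ..### => #  t=0,i=4
  [6] ..##. => #  t=2,i=14
  [5] ..#.# => .  t=0,i=12
  [4] ..#.. => .  t=0,i=1
  [3] ...## => .  t=1,i=13
  [2] ...#. => .  t=0,i=0
  [1] ....# => #  t=0,i=10
  [0] ..... => #  t=0,i=19
  bits 11011010101010010100011111000011 = 3668527043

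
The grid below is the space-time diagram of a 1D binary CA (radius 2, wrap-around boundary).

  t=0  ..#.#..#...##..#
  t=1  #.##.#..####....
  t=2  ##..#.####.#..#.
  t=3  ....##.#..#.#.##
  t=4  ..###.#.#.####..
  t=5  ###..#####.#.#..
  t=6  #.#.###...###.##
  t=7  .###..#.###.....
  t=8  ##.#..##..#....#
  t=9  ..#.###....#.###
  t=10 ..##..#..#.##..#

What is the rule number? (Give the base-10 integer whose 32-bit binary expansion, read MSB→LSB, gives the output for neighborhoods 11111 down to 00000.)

338333674

  ##### -> .   bit 31 = 0  t=5,i=7
  ####. -> .   bit 30 = 0  t=1,i=10
  ###.# -> .   bit 29 = 0  t=2,i=9
  ###.. -> #   bit 28 = 1  t=1,i=11
  ##.## -> .   bit 27 = 0  t=6,i=13
  ##.#. -> #   bit 26 = 1  t=1,i=4
  ##..# -> .   bit 25 = 0  t=0,i=13
  ##... -> .   bit 24 = 0  t=1,i=12
  #.### -> .   bit 23 = 0  t=2,i=6
  #.##. -> .   bit 22 = 0  t=1,i=2
  #.#.# -> #   bit 21 = 1  t=3,i=12
  #.#.. -> .   bit 20 = 0  t=0,i=4
  #..## -> #   bit 19 = 1  t=1,i=7
  #..#. -> .   bit 18 = 0  t=0,i=1
  #...# -> #   bit 17 = 1  t=0,i=9
  #.... -> .   bit 16 = 0  t=1,i=13
  .#### -> #   bit 15 = 1  t=1,i=9
  .###. -> .   bit 14 = 0  t=4,i=3
  .##.# -> .   bit 13 = 0  t=1,i=3
  .##.. -> .   bit 12 = 0  t=0,i=12
  .#.## -> #   bit 11 = 1  t=1,i=1
  .#.#. -> #   bit 10 = 1  t=0,i=3
  .#..# -> #   bit 9 = 1  t=0,i=0
  .#... -> #   bit 8 = 1  t=0,i=8
  ..### -> #   bit 7 = 1  t=1,i=8
  ..##. -> #   bit 6 = 1  t=0,i=11
  ..#.# -> #   bit 5 = 1  t=0,i=2
  ..#.. -> .   bit 4 = 0  t=0,i=7
  ...## -> #   bit 3 = 1  t=0,i=10
  ...#. -> .   bit 2 = 0  t=1,i=15
  ....# -> #   bit 1 = 1  t=1,i=14
  ..... -> .   bit 0 = 0  t=7,i=13
  bits 00010100001010101000111111101010 = 338333674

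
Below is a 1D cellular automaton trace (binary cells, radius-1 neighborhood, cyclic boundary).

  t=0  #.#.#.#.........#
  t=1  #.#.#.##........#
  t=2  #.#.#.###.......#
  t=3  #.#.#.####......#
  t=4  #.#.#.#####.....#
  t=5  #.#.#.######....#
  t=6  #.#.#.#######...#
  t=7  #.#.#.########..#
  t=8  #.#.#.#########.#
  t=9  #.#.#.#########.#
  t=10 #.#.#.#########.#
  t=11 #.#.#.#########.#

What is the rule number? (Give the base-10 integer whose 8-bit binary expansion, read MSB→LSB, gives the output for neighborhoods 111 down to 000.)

220

  ### -> #   bit 7 = 1  t=2,i=7
  ##. -> #   bit 6 = 1  t=0,i=0
  #.# -> .   bit 5 = 0  t=0,i=1
  #.. -> #   bit 4 = 1  t=0,i=7
  .## -> #   bit 3 = 1  t=0,i=16
  .#. -> #   bit 2 = 1  t=0,i=2
  ..# -> .   bit 1 = 0  t=0,i=15
  ... -> .   bit 0 = 0  t=0,i=8
  bits 11011100 = 220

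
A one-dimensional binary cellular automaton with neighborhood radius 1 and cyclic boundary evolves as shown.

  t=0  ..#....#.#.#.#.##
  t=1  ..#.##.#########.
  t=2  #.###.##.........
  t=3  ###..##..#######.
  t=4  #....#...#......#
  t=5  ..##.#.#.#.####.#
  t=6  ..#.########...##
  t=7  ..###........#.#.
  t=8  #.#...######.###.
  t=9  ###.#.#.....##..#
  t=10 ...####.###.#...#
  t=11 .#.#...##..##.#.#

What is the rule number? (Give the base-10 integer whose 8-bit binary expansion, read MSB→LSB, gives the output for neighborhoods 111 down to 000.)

45

  nb ###: next=.  (t=1,i=8, bit7=0)
  nb ##.: next=.  (t=0,i=16, bit6=0)
  nb #.#: next=#  (t=0,i=8, bit5=1)
  nb #..: next=.  (t=0,i=0, bit4=0)
  nb .##: next=#  (t=0,i=15, bit3=1)
  nb .#.: next=#  (t=0,i=2, bit2=1)
  nb ..#: next=.  (t=0,i=1, bit1=0)
  nb ...: next=#  (t=0,i=4, bit0=1)
  bits 00101101 = 45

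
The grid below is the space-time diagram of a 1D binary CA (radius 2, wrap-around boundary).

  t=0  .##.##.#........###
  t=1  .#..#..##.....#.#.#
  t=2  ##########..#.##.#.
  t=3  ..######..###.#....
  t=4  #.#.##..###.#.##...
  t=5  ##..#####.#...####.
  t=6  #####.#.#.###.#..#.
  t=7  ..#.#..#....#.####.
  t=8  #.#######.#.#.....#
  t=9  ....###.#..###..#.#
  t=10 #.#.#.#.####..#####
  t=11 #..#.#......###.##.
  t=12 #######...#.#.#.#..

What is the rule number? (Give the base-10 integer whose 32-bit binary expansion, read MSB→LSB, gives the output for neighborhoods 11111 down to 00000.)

  ##### -> #   bit 31 = 1  t=2,i=2
  ####. -> .   bit 30 = 0  t=2,i=8
  ###.# -> #   bit 29 = 1  t=0,i=18
  ###.. -> .   bit 28 = 0  t=2,i=9
  ##.## -> .   bit 27 = 0  t=0,i=0
  ##.#. -> .   bit 26 = 0  t=0,i=6
  ##..# -> #   bit 25 = 1  t=2,i=10
  ##... -> #   bit 24 = 1  t=1,i=9
  #.### -> .   bit 23 = 0  t=2,i=0
  #.##. -> #   bit 22 = 1  t=0,i=1
  #.#.# -> .   bit 21 = 0  t=1,i=16
  #.#.. -> #   bit 20 = 1  t=0,i=7
  #..## -> #   bit 19 = 1  t=1,i=6
  #..#. -> #   bit 18 = 1  t=1,i=3
  #...# -> #   bit 17 = 1  t=4,i=17
  #.... -> .   bit 16 = 0  t=0,i=9
  .#### -> .   bit 15 = 0  t=2,i=1
  .###. -> .   bit 14 = 0  t=0,i=17
  .##.# -> .   bit 13 = 0  t=0,i=2
  .##.. -> #   bit 12 = 1  t=1,i=8
  .#.## -> .   bit 11 = 0  t=2,i=13
  .#.#. -> #   bit 10 = 1  t=1,i=0
  .#..# -> #   bit 9 = 1  t=1,i=2
  .#... -> #   bit 8 = 1  t=0,i=8
  ..### -> #   bit 7 = 1  t=0,i=16
  ..##. -> #   bit 6 = 1  t=1,i=7
  ..#.# -> #   bit 5 = 1  t=1,i=14
  ..#.. -> #   bit 4 = 1  t=1,i=4
  ...## -> .   bit 3 = 0  t=0,i=15
  ...#. -> .   bit 2 = 0  t=1,i=13
  ....# -> #   bit 1 = 1  t=0,i=14
  ..... -> .   bit 0 = 0  t=0,i=10
  bits 10100011010111100001011111110010 = 2740852722

2740852722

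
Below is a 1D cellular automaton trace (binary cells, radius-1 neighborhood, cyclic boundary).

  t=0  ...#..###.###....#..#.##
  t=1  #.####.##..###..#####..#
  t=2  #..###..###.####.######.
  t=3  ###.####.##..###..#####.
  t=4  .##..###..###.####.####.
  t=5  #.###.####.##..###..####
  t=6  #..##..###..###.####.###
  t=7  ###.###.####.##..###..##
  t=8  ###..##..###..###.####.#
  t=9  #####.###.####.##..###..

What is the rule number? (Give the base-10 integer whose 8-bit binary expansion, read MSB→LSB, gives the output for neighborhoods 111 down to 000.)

  [7] ### => #  t=0,i=7
  [6] ##. => #  t=0,i=8
  [5] #.# => .  t=0,i=9
  [4] #.. => #  t=0,i=0
  [3] .## => .  t=0,i=6
  [2] .#. => #  t=0,i=3
  [1] ..# => #  t=0,i=2
  [0] ... => .  t=0,i=1
  bits 11010110 = 214

214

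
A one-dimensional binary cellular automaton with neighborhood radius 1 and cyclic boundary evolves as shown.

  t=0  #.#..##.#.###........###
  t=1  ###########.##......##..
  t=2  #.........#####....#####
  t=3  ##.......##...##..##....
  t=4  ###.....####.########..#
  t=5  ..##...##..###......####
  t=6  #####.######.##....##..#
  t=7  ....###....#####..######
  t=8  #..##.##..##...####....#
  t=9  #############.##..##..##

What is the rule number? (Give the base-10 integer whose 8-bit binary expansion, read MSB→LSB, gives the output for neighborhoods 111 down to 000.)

  ###|.  b7=0 t=0,i=11
  ##.|#  b6=1 t=0,i=0
  #.#|#  b5=1 t=0,i=1
  #..|#  b4=1 t=0,i=3
  .##|#  b3=1 t=0,i=5
  .#.|#  b2=1 t=0,i=2
  ..#|#  b1=1 t=0,i=4
  ...|.  b0=0 t=0,i=14
  bits 01111110 = 126

126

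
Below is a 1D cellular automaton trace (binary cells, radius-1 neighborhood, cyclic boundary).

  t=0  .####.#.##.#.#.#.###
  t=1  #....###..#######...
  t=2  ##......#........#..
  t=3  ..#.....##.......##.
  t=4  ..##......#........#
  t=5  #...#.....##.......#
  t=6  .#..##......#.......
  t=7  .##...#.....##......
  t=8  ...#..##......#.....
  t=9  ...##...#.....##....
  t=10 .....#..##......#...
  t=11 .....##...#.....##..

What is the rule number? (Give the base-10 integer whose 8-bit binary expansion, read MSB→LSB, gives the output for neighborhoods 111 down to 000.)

52

  [7] ### => .  t=0,i=2
  [6] ##. => .  t=0,i=4
  [5] #.# => #  t=0,i=0
  [4] #.. => #  t=1,i=1
  [3] .## => .  t=0,i=1
  [2] .#. => #  t=0,i=6
  [1] ..# => .  t=1,i=4
  [0] ... => .  t=1,i=2
  bits 00110100 = 52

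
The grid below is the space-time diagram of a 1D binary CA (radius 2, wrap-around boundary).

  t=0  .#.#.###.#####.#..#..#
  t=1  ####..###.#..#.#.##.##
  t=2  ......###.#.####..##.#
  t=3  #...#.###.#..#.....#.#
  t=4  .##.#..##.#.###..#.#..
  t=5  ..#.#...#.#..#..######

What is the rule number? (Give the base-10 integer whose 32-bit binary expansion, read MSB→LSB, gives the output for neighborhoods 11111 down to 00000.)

  nb #####: next=.  (t=0,i=11, bit31=0)
  nb ####.: next=.  (t=0,i=12, bit30=0)
  nb ###.#: next=#  (t=0,i=7, bit29=1)
  nb ###..: next=.  (t=1,i=3, bit28=0)
  nb ##.##: next=#  (t=0,i=8, bit27=1)
  nb ##.#.: next=.  (t=0,i=14, bit26=0)
  nb ##..#: next=.  (t=1,i=4, bit25=0)
  nb ##...: next=#  (t=3,i=1, bit24=1)
  nb #.###: next=.  (t=0,i=5, bit23=0)
  nb #.##.: next=.  (t=1,i=17, bit22=0)
  nb #.#.#: next=#  (t=0,i=1, bit21=1)
  nb #.#..: next=#  (t=0,i=15, bit20=1)
  nb #..##: next=.  (t=1,i=5, bit19=0)
  nb #..#.: next=#  (t=0,i=17, bit18=1)
  nb #...#: next=#  (t=3,i=2, bit17=1)
  nb #....: next=.  (t=2,i=1, bit16=0)
  nb .####: next=#  (t=0,i=10, bit15=1)
  nb .###.: next=#  (t=0,i=6, bit14=1)
  nb .##.#: next=#  (t=1,i=18, bit13=1)
  nb .##..: next=.  (t=3,i=0, bit12=0)
  nb .#.##: next=.  (t=0,i=4, bit11=0)
  nb .#.#.: next=#  (t=0,i=0, bit10=1)
  nb .#..#: next=.  (t=0,i=16, bit9=0)
  nb .#...: next=#  (t=2,i=0, bit8=1)
  nb ..###: next=#  (t=1,i=6, bit7=1)
  nb ..##.: next=.  (t=2,i=18, bit6=0)
  nb ..#.#: next=#  (t=0,i=21, bit5=1)
  nb ..#..: next=#  (t=0,i=18, bit4=1)
  nb ...##: next=.  (t=2,i=5, bit3=0)
  nb ...#.: next=.  (t=3,i=3, bit2=0)
  nb ....#: next=#  (t=2,i=4, bit1=1)
  nb .....: next=.  (t=2,i=2, bit0=0)
  bits 00101001001101101110010110110010 = 691463602

691463602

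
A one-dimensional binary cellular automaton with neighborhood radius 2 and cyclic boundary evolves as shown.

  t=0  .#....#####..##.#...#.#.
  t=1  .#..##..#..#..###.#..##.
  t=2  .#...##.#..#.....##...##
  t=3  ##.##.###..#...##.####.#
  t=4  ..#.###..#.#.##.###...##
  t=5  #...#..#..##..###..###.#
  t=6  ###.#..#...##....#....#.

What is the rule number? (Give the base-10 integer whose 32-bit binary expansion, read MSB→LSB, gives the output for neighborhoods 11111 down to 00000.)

  #####|#  b31=1 t=0,i=8
  ####.|.  b30=0 t=0,i=9
  ###.#|.  b29=0 t=1,i=16
  ###..|.  b28=0 t=0,i=10
  ##.##|#  b27=1 t=3,i=2
  ##.#.|#  b26=1 t=0,i=15
  ##..#|#  b25=1 t=0,i=11
  ##...|#  b24=1 t=2,i=19
  #.###|#  b23=1 t=3,i=6
  #.##.|.  b22=0 t=3,i=3
  #.#.#|#  b21=1 t=4,i=11
  #.#..|#  b20=1 t=0,i=16
  #..##|.  b19=0 t=0,i=12
  #..#.|.  b18=0 t=0,i=0
  #...#|#  b17=1 t=0,i=18
  #....|.  b16=0 t=0,i=3
  .####|.  b15=0 t=0,i=7
  .###.|.  b14=0 t=1,i=15
  .##.#|#  b13=1 t=0,i=14
  .##..|#  b12=1 t=1,i=5
  .#.##|.  b11=0 t=4,i=3
  .#.#.|#  b10=1 t=0,i=21
  .#..#|.  b9=0 t=0,i=23
  .#...|.  b8=0 t=0,i=2
  ..###|.  b7=0 t=0,i=6
  ..##.|.  b6=0 t=0,i=13
  ..#.#|.  b5=0 t=0,i=20
  ..#..|#  b4=1 t=0,i=1
  ...##|#  b3=1 t=0,i=5
  ...#.|.  b2=0 t=0,i=19
  ....#|#  b1=1 t=0,i=4
  .....|.  b0=0 t=2,i=14
  bits 10001111101100100011010000011010 = 2410820634

2410820634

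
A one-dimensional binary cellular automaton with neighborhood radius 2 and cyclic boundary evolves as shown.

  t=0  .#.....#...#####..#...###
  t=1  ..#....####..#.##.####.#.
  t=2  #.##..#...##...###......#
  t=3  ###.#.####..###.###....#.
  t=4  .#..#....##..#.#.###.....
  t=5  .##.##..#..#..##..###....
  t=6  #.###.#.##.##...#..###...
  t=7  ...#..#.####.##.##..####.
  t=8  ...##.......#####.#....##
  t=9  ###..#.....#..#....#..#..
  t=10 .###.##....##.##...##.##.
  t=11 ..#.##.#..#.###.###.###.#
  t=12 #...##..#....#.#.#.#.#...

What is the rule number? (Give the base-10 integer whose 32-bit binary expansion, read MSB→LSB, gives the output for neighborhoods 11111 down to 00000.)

2606917400

  nb #####: next=#  (t=0,i=13, bit31=1)
  nb ####.: next=.  (t=0,i=14, bit30=0)
  nb ###.#: next=.  (t=0,i=24, bit29=0)
  nb ###..: next=#  (t=0,i=15, bit28=1)
  nb ##.##: next=#  (t=1,i=17, bit27=1)
  nb ##.#.: next=.  (t=0,i=0, bit26=0)
  nb ##..#: next=#  (t=0,i=16, bit25=1)
  nb ##...: next=#  (t=2,i=12, bit24=1)
  nb #.###: next=.  (t=1,i=18, bit23=0)
  nb #.##.: next=#  (t=1,i=15, bit22=1)
  nb #.#.#: next=#  (t=3,i=4, bit21=1)
  nb #.#..: next=.  (t=0,i=1, bit20=0)
  nb #..##: next=.  (t=3,i=11, bit19=0)
  nb #..#.: next=.  (t=0,i=17, bit18=0)
  nb #...#: next=#  (t=0,i=9, bit17=1)
  nb #....: next=.  (t=0,i=3, bit16=0)
  nb .####: next=.  (t=0,i=12, bit15=0)
  nb .###.: next=#  (t=0,i=23, bit14=1)
  nb .##.#: next=#  (t=1,i=16, bit13=1)
  nb .##..: next=.  (t=2,i=3, bit12=0)
  nb .#.##: next=.  (t=1,i=14, bit11=0)
  nb .#.#.: next=#  (t=4,i=14, bit10=1)
  nb .#..#: next=#  (t=4,i=2, bit9=1)
  nb .#...: next=#  (t=0,i=2, bit8=1)
  nb ..###: next=.  (t=0,i=11, bit7=0)
  nb ..##.: next=.  (t=2,i=10, bit6=0)
  nb ..#.#: next=.  (t=1,i=13, bit5=0)
  nb ..#..: next=#  (t=0,i=7, bit4=1)
  nb ...##: next=#  (t=0,i=10, bit3=1)
  nb ...#.: next=.  (t=0,i=6, bit2=0)
  nb ....#: next=.  (t=0,i=5, bit1=0)
  nb .....: next=.  (t=0,i=4, bit0=0)
  bits 10011011011000100110011100011000 = 2606917400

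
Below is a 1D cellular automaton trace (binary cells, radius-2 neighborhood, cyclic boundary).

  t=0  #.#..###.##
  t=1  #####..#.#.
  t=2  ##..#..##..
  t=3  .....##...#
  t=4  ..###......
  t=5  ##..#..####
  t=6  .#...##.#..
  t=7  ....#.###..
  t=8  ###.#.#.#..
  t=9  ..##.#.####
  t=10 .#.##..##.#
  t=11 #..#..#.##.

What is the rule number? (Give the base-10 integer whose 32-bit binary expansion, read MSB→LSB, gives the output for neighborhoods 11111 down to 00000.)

  [31] ##### => .  t=1,i=2
  [30] ####. => .  t=1,i=3
  [29] ###.# => #  t=0,i=0
  [28] ###.. => #  t=1,i=4
  [27] ##.## => .  t=0,i=8
  [26] ##.#. => #  t=0,i=1
  [25] ##..# => .  t=1,i=5
  [24] ##... => .  t=3,i=7
  [23] #.### => #  t=0,i=9
  [22] #.##. => #  t=10,i=3
  [21] #.#.# => .  t=1,i=9
  [20] #.#.. => #  t=0,i=2
  [19] #..## => #  t=0,i=4
  [18] #..#. => .  t=1,i=6
  [17] #...# => .  t=3,i=8
  [16] #.... => .  t=3,i=1
  [15] .#### => #  t=1,i=1
  [14] .###. => .  t=0,i=6
  [13] .##.# => #  t=6,i=6
  [12] .##.. => .  t=2,i=1
  [11] .#.## => .  t=1,i=10
  [10] .#.#. => #  t=1,i=8
  [9] .#..# => #  t=0,i=3
  [8] .#... => .  t=3,i=0
  [7] ..### => .  t=0,i=5
  [6] ..##. => .  t=2,i=0
  [5] ..#.# => #  t=1,i=7
  [4] ..#.. => .  t=2,i=4
  [3] ...## => #  t=3,i=4
  [2] ...#. => .  t=3,i=9
  [1] ....# => #  t=3,i=3
  [0] ..... => #  t=3,i=2
  bits 00110100110110001010011000101011 = 886613547

886613547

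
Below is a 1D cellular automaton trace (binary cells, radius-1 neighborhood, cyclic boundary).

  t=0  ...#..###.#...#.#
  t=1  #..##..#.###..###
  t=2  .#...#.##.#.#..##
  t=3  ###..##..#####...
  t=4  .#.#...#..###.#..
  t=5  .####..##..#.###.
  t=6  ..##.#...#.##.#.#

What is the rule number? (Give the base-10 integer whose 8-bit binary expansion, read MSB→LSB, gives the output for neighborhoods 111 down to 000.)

  nb ###: next=#  (t=0,i=7, bit7=1)
  nb ##.: next=.  (t=0,i=8, bit6=0)
  nb #.#: next=#  (t=0,i=9, bit5=1)
  nb #..: next=#  (t=0,i=0, bit4=1)
  nb .##: next=.  (t=0,i=6, bit3=0)
  nb .#.: next=#  (t=0,i=3, bit2=1)
  nb ..#: next=.  (t=0,i=2, bit1=0)
  nb ...: next=.  (t=0,i=1, bit0=0)
  bits 10110100 = 180

180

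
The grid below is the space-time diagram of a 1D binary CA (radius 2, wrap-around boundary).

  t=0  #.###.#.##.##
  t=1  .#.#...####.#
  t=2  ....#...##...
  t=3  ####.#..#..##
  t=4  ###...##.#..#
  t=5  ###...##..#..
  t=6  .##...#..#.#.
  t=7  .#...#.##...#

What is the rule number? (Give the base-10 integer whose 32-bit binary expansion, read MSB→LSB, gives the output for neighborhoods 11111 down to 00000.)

  #####|#  b31=1 t=3,i=0
  ####.|#  b30=1 t=1,i=9
  ###.#|.  b29=0 t=0,i=0
  ###..|#  b28=1 t=4,i=2
  ##.##|#  b27=1 t=0,i=1
  ##.#.|.  b26=0 t=0,i=5
  ##..#|.  b25=0 t=5,i=8
  ##...|.  b24=0 t=2,i=10
  #.###|.  b23=0 t=0,i=2
  #.##.|#  b22=1 t=0,i=8
  #.#.#|.  b21=0 t=0,i=6
  #.#..|.  b20=0 t=1,i=3
  #..##|.  b19=0 t=3,i=10
  #..#.|#  b18=1 t=3,i=7
  #...#|.  b17=0 t=1,i=5
  #....|#  b16=1 t=2,i=11
  .####|#  b15=1 t=1,i=8
  .###.|#  b14=1 t=0,i=3
  .##.#|#  b13=1 t=0,i=9
  .##..|.  b12=0 t=2,i=9
  .#.##|#  b11=1 t=0,i=7
  .#.#.|.  b10=0 t=1,i=0
  .#..#|#  b9=1 t=3,i=6
  .#...|#  b8=1 t=1,i=4
  ..###|.  b7=0 t=1,i=7
  ..##.|#  b6=1 t=2,i=8
  ..#.#|.  b5=0 t=6,i=9
  ..#..|.  b4=0 t=2,i=4
  ...##|.  b3=0 t=1,i=6
  ...#.|#  b2=1 t=2,i=3
  ....#|#  b1=1 t=2,i=2
  .....|#  b0=1 t=2,i=0
  bits 11011000010001011110101101000111 = 3628460871

3628460871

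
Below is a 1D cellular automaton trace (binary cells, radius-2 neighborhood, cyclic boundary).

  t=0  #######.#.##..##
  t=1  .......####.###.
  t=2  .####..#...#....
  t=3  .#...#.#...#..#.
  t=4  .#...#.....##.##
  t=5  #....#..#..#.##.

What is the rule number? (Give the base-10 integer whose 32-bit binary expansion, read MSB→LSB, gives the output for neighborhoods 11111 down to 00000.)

  [31] ##### => .  t=0,i=0
  [30] ####. => .  t=0,i=5
  [29] ###.# => .  t=0,i=6
  [28] ###.. => .  t=1,i=14
  [27] ##.## => #  t=1,i=11
  [26] ##.#. => #  t=0,i=7
  [25] ##..# => #  t=0,i=12
  [24] ##... => .  t=1,i=15
  [23] #.### => .  t=1,i=12
  [22] #.##. => #  t=0,i=10
  [21] #.#.# => #  t=0,i=8
  [20] #.#.. => .  t=3,i=7
  [19] #..## => #  t=0,i=13
  [18] #..#. => .  t=2,i=6
  [17] #...# => .  t=2,i=9
  [16] #.... => .  t=1,i=0
  [15] .#### => .  t=0,i=15
  [14] .###. => .  t=1,i=13
  [13] .##.# => .  t=4,i=12
  [12] .##.. => .  t=0,i=11
  [11] .#.## => #  t=0,i=9
  [10] .#.#. => .  t=3,i=6
  [9] .#..# => #  t=3,i=12
  [8] .#... => .  t=2,i=8
  [7] ..### => #  t=0,i=14
  [6] ..##. => #  t=4,i=11
  [5] ..#.# => #  t=3,i=5
  [4] ..#.. => #  t=2,i=7
  [3] ...## => .  t=1,i=6
  [2] ...#. => .  t=2,i=10
  [1] ....# => .  t=1,i=5
  [0] ..... => #  t=1,i=1
  bits 00001110011010000000101011110001 = 241699569

241699569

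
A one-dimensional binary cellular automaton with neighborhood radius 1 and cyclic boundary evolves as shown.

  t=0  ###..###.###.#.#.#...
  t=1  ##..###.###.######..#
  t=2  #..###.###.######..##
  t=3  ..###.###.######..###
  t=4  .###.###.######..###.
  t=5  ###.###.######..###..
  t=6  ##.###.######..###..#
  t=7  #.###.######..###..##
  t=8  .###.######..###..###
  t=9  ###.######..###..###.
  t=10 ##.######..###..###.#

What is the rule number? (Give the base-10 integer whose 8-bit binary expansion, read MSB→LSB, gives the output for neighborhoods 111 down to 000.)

174

  ### -> #   bit 7 = 1  t=0,i=1
  ##. -> .   bit 6 = 0  t=0,i=2
  #.# -> #   bit 5 = 1  t=0,i=8
  #.. -> .   bit 4 = 0  t=0,i=3
  .## -> #   bit 3 = 1  t=0,i=0
  .#. -> #   bit 2 = 1  t=0,i=13
  ..# -> #   bit 1 = 1  t=0,i=4
  ... -> .   bit 0 = 0  t=0,i=19
  bits 10101110 = 174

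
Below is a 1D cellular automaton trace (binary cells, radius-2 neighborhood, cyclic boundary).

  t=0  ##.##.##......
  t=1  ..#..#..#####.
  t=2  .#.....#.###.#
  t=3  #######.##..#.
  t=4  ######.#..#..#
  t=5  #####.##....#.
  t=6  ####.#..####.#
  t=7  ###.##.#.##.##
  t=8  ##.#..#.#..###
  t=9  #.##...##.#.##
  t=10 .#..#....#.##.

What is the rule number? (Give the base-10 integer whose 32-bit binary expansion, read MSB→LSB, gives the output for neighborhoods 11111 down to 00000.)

  nb #####: next=#  (t=1,i=10, bit31=1)
  nb ####.: next=#  (t=1,i=11, bit30=1)
  nb ###.#: next=.  (t=2,i=11, bit29=0)
  nb ###..: next=.  (t=1,i=12, bit28=0)
  nb ##.##: next=#  (t=0,i=2, bit27=1)
  nb ##.#.: next=#  (t=2,i=12, bit26=1)
  nb ##..#: next=#  (t=3,i=10, bit25=1)
  nb ##...: next=#  (t=0,i=8, bit24=1)
  nb #.###: next=#  (t=2,i=9, bit23=1)
  nb #.##.: next=.  (t=0,i=3, bit22=0)
  nb #.#.#: next=.  (t=2,i=13, bit21=0)
  nb #.#..: next=#  (t=2,i=1, bit20=1)
  nb #..##: next=#  (t=1,i=7, bit19=1)
  nb #..#.: next=.  (t=1,i=4, bit18=0)
  nb #...#: next=.  (t=1,i=0, bit17=0)
  nb #....: next=#  (t=0,i=9, bit16=1)
  nb .####: next=#  (t=1,i=9, bit15=1)
  nb .###.: next=.  (t=2,i=10, bit14=0)
  nb .##.#: next=.  (t=0,i=1, bit13=0)
  nb .##..: next=.  (t=0,i=7, bit12=0)
  nb .#.##: next=#  (t=2,i=8, bit11=1)
  nb .#.#.: next=#  (t=2,i=0, bit10=1)
  nb .#..#: next=.  (t=1,i=3, bit9=0)
  nb .#...: next=#  (t=2,i=2, bit8=1)
  nb ..###: next=.  (t=1,i=8, bit7=0)
  nb ..##.: next=.  (t=0,i=0, bit6=0)
  nb ..#.#: next=.  (t=2,i=7, bit5=0)
  nb ..#..: next=.  (t=1,i=2, bit4=0)
  nb ...##: next=.  (t=0,i=13, bit3=0)
  nb ...#.: next=#  (t=1,i=1, bit2=1)
  nb ....#: next=#  (t=0,i=12, bit1=1)
  nb .....: next=#  (t=0,i=10, bit0=1)
  bits 11001111100110011000110100000111 = 3482946823

3482946823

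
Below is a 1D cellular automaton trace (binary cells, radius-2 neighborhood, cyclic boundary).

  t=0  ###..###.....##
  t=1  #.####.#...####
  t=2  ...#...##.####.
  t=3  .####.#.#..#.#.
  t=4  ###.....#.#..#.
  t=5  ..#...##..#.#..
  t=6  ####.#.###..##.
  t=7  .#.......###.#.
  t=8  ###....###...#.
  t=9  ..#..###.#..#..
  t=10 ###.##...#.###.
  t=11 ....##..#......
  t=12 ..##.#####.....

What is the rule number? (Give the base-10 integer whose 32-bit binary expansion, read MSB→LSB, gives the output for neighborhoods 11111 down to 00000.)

  [31] ##### => #  t=0,i=0
  [30] ####. => .  t=0,i=1
  [29] ###.# => .  t=1,i=0
  [28] ###.. => #  t=0,i=2
  [27] ##.## => .  t=1,i=1
  [26] ##.#. => .  t=1,i=6
  [25] ##..# => #  t=0,i=3
  [24] ##... => .  t=0,i=8
  [23] #.### => .  t=1,i=2
  [22] #.##. => #  t=10,i=4
  [21] #.#.# => .  t=3,i=6
  [20] #.#.. => #  t=1,i=7
  [19] #..## => #  t=0,i=4
  [18] #..#. => #  t=3,i=10
  [17] #...# => .  t=1,i=9
  [16] #.... => .  t=0,i=9
  [15] .#### => #  t=0,i=14
  [14] .###. => .  t=0,i=6
  [13] .##.# => #  t=2,i=8
  [12] .##.. => #  t=5,i=7
  [11] .#.## => .  t=4,i=14
  [10] .#.#. => .  t=3,i=7
  [9] .#..# => .  t=3,i=9
  [8] .#... => #  t=1,i=8
  [7] ..### => #  t=0,i=5
  [6] ..##. => .  t=2,i=7
  [5] ..#.# => .  t=3,i=11
  [4] ..#.. => #  t=2,i=3
  [3] ...## => #  t=0,i=12
  [2] ...#. => #  t=2,i=2
  [1] ....# => #  t=0,i=11
  [0] ..... => .  t=0,i=10
  bits 10010010010111001011000110011110 = 2455548318

2455548318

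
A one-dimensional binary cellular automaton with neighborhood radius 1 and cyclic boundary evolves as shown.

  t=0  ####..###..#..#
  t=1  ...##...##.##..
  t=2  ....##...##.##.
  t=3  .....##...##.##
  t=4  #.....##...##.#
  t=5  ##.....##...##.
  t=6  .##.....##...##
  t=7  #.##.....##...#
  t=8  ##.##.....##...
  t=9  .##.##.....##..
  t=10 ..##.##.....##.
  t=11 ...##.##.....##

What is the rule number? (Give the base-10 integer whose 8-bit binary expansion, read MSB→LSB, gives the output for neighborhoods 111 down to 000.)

  ### -> .   bit 7 = 0  t=0,i=0
  ##. -> #   bit 6 = 1  t=0,i=3
  #.# -> #   bit 5 = 1  t=1,i=10
  #.. -> #   bit 4 = 1  t=0,i=4
  .## -> .   bit 3 = 0  t=0,i=6
  .#. -> #   bit 2 = 1  t=0,i=11
  ..# -> .   bit 1 = 0  t=0,i=5
  ... -> .   bit 0 = 0  t=1,i=0
  bits 01110100 = 116

116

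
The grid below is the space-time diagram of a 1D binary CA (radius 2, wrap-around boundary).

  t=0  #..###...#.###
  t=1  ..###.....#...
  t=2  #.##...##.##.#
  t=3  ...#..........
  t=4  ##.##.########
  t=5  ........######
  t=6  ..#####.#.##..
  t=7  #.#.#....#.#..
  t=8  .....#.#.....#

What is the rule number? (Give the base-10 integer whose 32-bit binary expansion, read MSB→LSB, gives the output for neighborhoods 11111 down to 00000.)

  #####|#  b31=1 t=4,i=8
  ####.|.  b30=0 t=0,i=13
  ###.#|.  b29=0 t=4,i=1
  ###..|.  b28=0 t=0,i=0
  ##.##|.  b27=0 t=2,i=1
  ##.#.|.  b26=0 t=6,i=7
  ##..#|.  b25=0 t=0,i=1
  ##...|.  b24=0 t=0,i=6
  #.###|.  b23=0 t=0,i=11
  #.##.|.  b22=0 t=2,i=2
  #.#.#|.  b21=0 t=6,i=8
  #.#..|.  b20=0 t=7,i=4
  #..##|#  b19=1 t=0,i=2
  #..#.|#  b18=1 t=7,i=13
  #...#|.  b17=0 t=0,i=7
  #....|.  b16=0 t=1,i=6
  .####|.  b15=0 t=0,i=12
  .###.|#  b14=1 t=0,i=4
  .##.#|.  b13=0 t=2,i=0
  .##..|#  b12=1 t=2,i=3
  .#.##|#  b11=1 t=0,i=10
  .#.#.|.  b10=0 t=7,i=1
  .#..#|.  b9=0 t=7,i=12
  .#...|#  b8=1 t=1,i=11
  ..###|#  b7=1 t=0,i=3
  ..##.|.  b6=0 t=2,i=7
  ..#.#|.  b5=0 t=0,i=9
  ..#..|#  b4=1 t=1,i=10
  ...##|.  b3=0 t=1,i=1
  ...#.|.  b2=0 t=0,i=8
  ....#|#  b1=1 t=1,i=0
  .....|#  b0=1 t=1,i=7
  bits 10000000000011000101100110010011 = 2148293011

2148293011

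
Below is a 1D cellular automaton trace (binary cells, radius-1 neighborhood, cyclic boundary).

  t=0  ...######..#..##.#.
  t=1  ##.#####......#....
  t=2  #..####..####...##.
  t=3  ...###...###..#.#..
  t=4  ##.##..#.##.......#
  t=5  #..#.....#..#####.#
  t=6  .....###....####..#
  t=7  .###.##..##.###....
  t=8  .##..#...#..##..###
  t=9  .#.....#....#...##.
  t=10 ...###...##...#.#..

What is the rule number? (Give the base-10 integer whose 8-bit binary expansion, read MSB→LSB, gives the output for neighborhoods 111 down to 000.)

  ### -> #   bit 7 = 1  t=0,i=4
  ##. -> .   bit 6 = 0  t=0,i=8
  #.# -> .   bit 5 = 0  t=0,i=16
  #.. -> .   bit 4 = 0  t=0,i=9
  .## -> #   bit 3 = 1  t=0,i=3
  .#. -> .   bit 2 = 0  t=0,i=11
  ..# -> .   bit 1 = 0  t=0,i=2
  ... -> #   bit 0 = 1  t=0,i=0
  bits 10001001 = 137

137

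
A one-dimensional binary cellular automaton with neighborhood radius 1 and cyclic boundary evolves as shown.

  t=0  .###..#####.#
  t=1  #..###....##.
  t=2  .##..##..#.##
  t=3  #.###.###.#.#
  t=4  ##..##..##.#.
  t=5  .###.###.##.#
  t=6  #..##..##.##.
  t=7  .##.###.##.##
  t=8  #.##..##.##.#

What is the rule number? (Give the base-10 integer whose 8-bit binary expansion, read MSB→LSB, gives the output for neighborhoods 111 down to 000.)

  nb ###: next=.  (t=0,i=2, bit7=0)
  nb ##.: next=#  (t=0,i=3, bit6=1)
  nb #.#: next=#  (t=0,i=0, bit5=1)
  nb #..: next=#  (t=0,i=4, bit4=1)
  nb .##: next=.  (t=0,i=1, bit3=0)
  nb .#.: next=.  (t=0,i=12, bit2=0)
  nb ..#: next=#  (t=0,i=5, bit1=1)
  nb ...: next=.  (t=1,i=7, bit0=0)
  bits 01110010 = 114

114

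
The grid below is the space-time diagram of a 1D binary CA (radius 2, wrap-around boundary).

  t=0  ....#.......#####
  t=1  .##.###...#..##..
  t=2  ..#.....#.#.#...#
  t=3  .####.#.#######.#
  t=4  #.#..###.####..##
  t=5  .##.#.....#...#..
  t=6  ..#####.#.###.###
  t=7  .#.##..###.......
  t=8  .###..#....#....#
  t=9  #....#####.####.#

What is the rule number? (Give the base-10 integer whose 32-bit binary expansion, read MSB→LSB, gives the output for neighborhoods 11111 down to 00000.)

2222959922

  ##### -> #   bit 31 = 1  t=0,i=14
  ####. -> .   bit 30 = 0  t=0,i=15
  ###.# -> .   bit 29 = 0  t=3,i=4
  ###.. -> .   bit 28 = 0  t=0,i=16
  ##.## -> .   bit 27 = 0  t=1,i=3
  ##.#. -> #   bit 26 = 1  t=3,i=5
  ##..# -> .   bit 25 = 0  t=4,i=13
  ##... -> .   bit 24 = 0  t=0,i=0
  #.### -> .   bit 23 = 0  t=1,i=4
  #.##. -> #   bit 22 = 1  t=7,i=3
  #.#.# -> #   bit 21 = 1  t=2,i=10
  #.#.. -> #   bit 20 = 1  t=2,i=12
  #..## -> #   bit 19 = 1  t=1,i=12
  #..#. -> #   bit 18 = 1  t=2,i=1
  #...# -> #   bit 17 = 1  t=1,i=8
  #.... -> #   bit 16 = 1  t=0,i=1
  .#### -> #   bit 15 = 1  t=0,i=13
  .###. -> .   bit 14 = 0  t=1,i=5
  .##.# -> #   bit 13 = 1  t=1,i=2
  .##.. -> .   bit 12 = 0  t=1,i=14
  .#.## -> #   bit 11 = 1  t=3,i=0
  .#.#. -> #   bit 10 = 1  t=2,i=9
  .#..# -> .   bit 9 = 0  t=1,i=11
  .#... -> #   bit 8 = 1  t=0,i=5
  ..### -> .   bit 7 = 0  t=0,i=12
  ..##. -> .   bit 6 = 0  t=1,i=1
  ..#.# -> #   bit 5 = 1  t=2,i=8
  ..#.. -> #   bit 4 = 1  t=0,i=4
  ...## -> .   bit 3 = 0  t=0,i=11
  ...#. -> .   bit 2 = 0  t=0,i=3
  ....# -> #   bit 1 = 1  t=0,i=2
  ..... -> .   bit 0 = 0  t=0,i=7
  bits 10000100011111111010110100110010 = 2222959922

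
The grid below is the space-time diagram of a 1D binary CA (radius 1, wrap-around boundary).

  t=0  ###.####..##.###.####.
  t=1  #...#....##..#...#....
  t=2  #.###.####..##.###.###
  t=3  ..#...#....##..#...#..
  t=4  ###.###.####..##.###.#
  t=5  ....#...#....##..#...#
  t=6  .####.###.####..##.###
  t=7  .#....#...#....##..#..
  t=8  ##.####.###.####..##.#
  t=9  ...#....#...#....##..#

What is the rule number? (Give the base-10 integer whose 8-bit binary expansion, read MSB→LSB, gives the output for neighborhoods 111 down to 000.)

  [7] ### => .  t=0,i=1
  [6] ##. => .  t=0,i=2
  [5] #.# => .  t=0,i=3
  [4] #.. => .  t=0,i=8
  [3] .## => #  t=0,i=0
  [2] .#. => #  t=1,i=0
  [1] ..# => #  t=0,i=9
  [0] ... => #  t=1,i=2
  bits 00001111 = 15

15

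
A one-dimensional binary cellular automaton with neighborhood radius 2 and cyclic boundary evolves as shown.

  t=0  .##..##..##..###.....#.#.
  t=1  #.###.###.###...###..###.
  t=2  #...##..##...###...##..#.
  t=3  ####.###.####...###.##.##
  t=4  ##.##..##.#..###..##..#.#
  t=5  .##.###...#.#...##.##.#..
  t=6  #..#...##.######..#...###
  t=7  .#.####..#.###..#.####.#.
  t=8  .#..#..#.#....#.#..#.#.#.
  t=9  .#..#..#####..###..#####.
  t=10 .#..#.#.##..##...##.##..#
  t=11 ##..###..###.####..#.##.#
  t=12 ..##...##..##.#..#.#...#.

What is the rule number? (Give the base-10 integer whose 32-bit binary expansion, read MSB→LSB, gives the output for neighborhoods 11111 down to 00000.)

  nb #####: next=#  (t=3,i=0, bit31=1)
  nb ####.: next=.  (t=3,i=2, bit30=0)
  nb ###.#: next=#  (t=1,i=4, bit29=1)
  nb ###..: next=.  (t=0,i=15, bit28=0)
  nb ##.##: next=#  (t=1,i=5, bit27=1)
  nb ##.#.: next=.  (t=1,i=24, bit26=0)
  nb ##..#: next=#  (t=0,i=3, bit25=1)
  nb ##...: next=#  (t=0,i=16, bit24=1)
  nb #.###: next=.  (t=1,i=2, bit23=0)
  nb #.##.: next=.  (t=3,i=20, bit22=0)
  nb #.#.#: next=#  (t=1,i=0, bit21=1)
  nb #.#..: next=#  (t=0,i=23, bit20=1)
  nb #..##: next=#  (t=0,i=0, bit19=1)
  nb #..#.: next=.  (t=2,i=22, bit18=0)
  nb #...#: next=#  (t=1,i=14, bit17=1)
  nb #....: next=#  (t=0,i=17, bit16=1)
  nb .####: next=#  (t=3,i=10, bit15=1)
  nb .###.: next=.  (t=0,i=14, bit14=0)
  nb .##.#: next=.  (t=3,i=21, bit13=0)
  nb .##..: next=#  (t=0,i=2, bit12=1)
  nb .#.##: next=.  (t=1,i=1, bit11=0)
  nb .#.#.: next=#  (t=0,i=22, bit10=1)
  nb .#..#: next=.  (t=0,i=24, bit9=0)
  nb .#...: next=#  (t=2,i=1, bit8=1)
  nb ..###: next=.  (t=0,i=13, bit7=0)
  nb ..##.: next=.  (t=0,i=1, bit6=0)
  nb ..#.#: next=#  (t=0,i=21, bit5=1)
  nb ..#..: next=#  (t=6,i=3, bit4=1)
  nb ...##: next=#  (t=1,i=15, bit3=1)
  nb ...#.: next=.  (t=0,i=20, bit2=0)
  nb ....#: next=.  (t=0,i=19, bit1=0)
  nb .....: next=#  (t=0,i=18, bit0=1)
  bits 10101011001110111001010100111001 = 2872808761

2872808761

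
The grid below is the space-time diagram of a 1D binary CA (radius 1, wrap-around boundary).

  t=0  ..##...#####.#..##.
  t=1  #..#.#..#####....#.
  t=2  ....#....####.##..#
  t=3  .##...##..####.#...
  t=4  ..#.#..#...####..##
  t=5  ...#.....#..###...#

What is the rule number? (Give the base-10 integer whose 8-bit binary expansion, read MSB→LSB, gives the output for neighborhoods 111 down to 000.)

225

  nb ###: next=#  (t=0,i=8, bit7=1)
  nb ##.: next=#  (t=0,i=3, bit6=1)
  nb #.#: next=#  (t=0,i=12, bit5=1)
  nb #..: next=.  (t=0,i=4, bit4=0)
  nb .##: next=.  (t=0,i=2, bit3=0)
  nb .#.: next=.  (t=0,i=13, bit2=0)
  nb ..#: next=.  (t=0,i=1, bit1=0)
  nb ...: next=#  (t=0,i=0, bit0=1)
  bits 11100001 = 225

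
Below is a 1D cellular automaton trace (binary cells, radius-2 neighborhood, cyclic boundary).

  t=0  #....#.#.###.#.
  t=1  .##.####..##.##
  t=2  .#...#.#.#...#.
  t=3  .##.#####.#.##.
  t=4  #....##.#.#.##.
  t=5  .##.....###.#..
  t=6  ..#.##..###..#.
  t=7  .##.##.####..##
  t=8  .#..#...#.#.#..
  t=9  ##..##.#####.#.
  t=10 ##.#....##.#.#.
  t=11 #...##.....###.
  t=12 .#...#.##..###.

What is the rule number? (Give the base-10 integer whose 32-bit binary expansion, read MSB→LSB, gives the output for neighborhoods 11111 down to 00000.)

  #####|#  b31=1 t=3,i=6
  ####.|.  b30=0 t=1,i=6
  ###.#|#  b29=1 t=0,i=11
  ###..|#  b28=1 t=1,i=7
  ##.##|.  b27=0 t=1,i=0
  ##.#.|.  b26=0 t=0,i=12
  ##..#|.  b25=0 t=1,i=8
  ##...|.  b24=0 t=5,i=3
  #.###|.  b23=0 t=0,i=9
  #.##.|#  b22=1 t=1,i=1
  #.#.#|#  b21=1 t=0,i=7
  #.#..|.  b20=0 t=0,i=0
  #..##|#  b19=1 t=1,i=9
  #..#.|.  b18=0 t=2,i=0
  #...#|.  b17=0 t=2,i=3
  #....|#  b16=1 t=0,i=2
  .####|#  b15=1 t=1,i=5
  .###.|#  b14=1 t=0,i=10
  .##.#|.  b13=0 t=1,i=2
  .##..|#  b12=1 t=3,i=13
  .#.##|.  b11=0 t=0,i=8
  .#.#.|#  b10=1 t=0,i=6
  .#..#|.  b9=0 t=2,i=14
  .#...|#  b8=1 t=0,i=1
  ..###|#  b7=1 t=5,i=8
  ..##.|.  b6=0 t=1,i=10
  ..#.#|#  b5=1 t=0,i=5
  ..#..|#  b4=1 t=2,i=1
  ...##|.  b3=0 t=4,i=4
  ...#.|#  b2=1 t=0,i=4
  ....#|.  b1=0 t=0,i=3
  .....|#  b0=1 t=5,i=5
  bits 10110000011010011101010110110101 = 2959726005

2959726005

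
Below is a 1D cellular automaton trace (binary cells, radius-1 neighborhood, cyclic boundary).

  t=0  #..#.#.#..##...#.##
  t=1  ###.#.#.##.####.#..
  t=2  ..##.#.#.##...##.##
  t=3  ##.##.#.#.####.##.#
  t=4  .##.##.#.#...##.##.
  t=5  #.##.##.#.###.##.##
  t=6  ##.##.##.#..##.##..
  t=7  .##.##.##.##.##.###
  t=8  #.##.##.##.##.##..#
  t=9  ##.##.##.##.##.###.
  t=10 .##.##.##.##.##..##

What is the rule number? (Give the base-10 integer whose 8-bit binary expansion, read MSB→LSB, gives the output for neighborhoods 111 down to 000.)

115

  [7] ### => .  t=0,i=18
  [6] ##. => #  t=0,i=0
  [5] #.# => #  t=0,i=4
  [4] #.. => #  t=0,i=1
  [3] .## => .  t=0,i=10
  [2] .#. => .  t=0,i=3
  [1] ..# => #  t=0,i=2
  [0] ... => #  t=0,i=13
  bits 01110011 = 115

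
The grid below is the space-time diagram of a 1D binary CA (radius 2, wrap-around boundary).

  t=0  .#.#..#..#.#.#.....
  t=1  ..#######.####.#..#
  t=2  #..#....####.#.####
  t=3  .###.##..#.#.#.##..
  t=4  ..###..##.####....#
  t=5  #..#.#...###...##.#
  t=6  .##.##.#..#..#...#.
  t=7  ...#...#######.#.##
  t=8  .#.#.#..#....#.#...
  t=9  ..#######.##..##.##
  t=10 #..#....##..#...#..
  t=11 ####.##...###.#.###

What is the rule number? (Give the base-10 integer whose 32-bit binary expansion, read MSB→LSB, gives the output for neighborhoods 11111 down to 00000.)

  #####|.  b31=0 t=1,i=4
  ####.|.  b30=0 t=1,i=7
  ###.#|#  b29=1 t=1,i=8
  ###..|.  b28=0 t=2,i=0
  ##.##|#  b27=1 t=1,i=9
  ##.#.|.  b26=0 t=1,i=14
  ##..#|#  b25=1 t=2,i=1
  ##...|.  b24=0 t=3,i=17
  #.###|#  b23=1 t=1,i=10
  #.##.|.  b22=0 t=3,i=5
  #.#.#|#  b21=1 t=0,i=11
  #.#..|#  b20=1 t=0,i=3
  #..##|.  b19=0 t=1,i=1
  #..#.|#  b18=1 t=0,i=5
  #...#|#  b17=1 t=3,i=18
  #....|#  b16=1 t=0,i=15
  .####|#  b15=1 t=1,i=3
  .###.|#  b14=1 t=3,i=2
  .##.#|.  b13=0 t=4,i=8
  .##..|.  b12=0 t=3,i=6
  .#.##|.  b11=0 t=2,i=14
  .#.#.|#  b10=1 t=0,i=2
  .#..#|#  b9=1 t=0,i=4
  .#...|.  b8=0 t=0,i=14
  ..###|.  b7=0 t=1,i=2
  ..##.|.  b6=0 t=4,i=7
  ..#.#|.  b5=0 t=0,i=1
  ..#..|#  b4=1 t=0,i=6
  ...##|.  b3=0 t=2,i=7
  ...#.|.  b2=0 t=0,i=0
  ....#|#  b1=1 t=0,i=18
  .....|.  b0=0 t=0,i=16
  bits 00101010101101111100011000010010 = 716686866

716686866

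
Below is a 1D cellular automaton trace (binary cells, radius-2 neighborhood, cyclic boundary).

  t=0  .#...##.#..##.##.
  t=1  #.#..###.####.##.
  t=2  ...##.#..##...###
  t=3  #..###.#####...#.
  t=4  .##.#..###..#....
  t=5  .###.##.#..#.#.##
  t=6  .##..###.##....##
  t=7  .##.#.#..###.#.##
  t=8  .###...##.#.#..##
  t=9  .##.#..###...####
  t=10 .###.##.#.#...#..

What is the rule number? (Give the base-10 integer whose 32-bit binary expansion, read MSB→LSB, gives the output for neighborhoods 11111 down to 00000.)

  ##### -> #   bit 31 = 1  t=3,i=9
  ####. -> .   bit 30 = 0  t=1,i=11
  ###.# -> .   bit 29 = 0  t=1,i=7
  ###.. -> .   bit 28 = 0  t=2,i=16
  ##.## -> .   bit 27 = 0  t=0,i=13
  ##.#. -> #   bit 26 = 1  t=0,i=7
  ##..# -> .   bit 25 = 0  t=0,i=16
  ##... -> #   bit 24 = 1  t=2,i=0
  #.### -> #   bit 23 = 1  t=1,i=9
  #.##. -> #   bit 22 = 1  t=0,i=14
  #.#.# -> .   bit 21 = 0  t=1,i=0
  #.#.. -> .   bit 20 = 0  t=0,i=8
  #..## -> #   bit 19 = 1  t=0,i=10
  #..#. -> #   bit 18 = 1  t=0,i=0
  #...# -> .   bit 17 = 0  t=0,i=3
  #.... -> .   bit 16 = 0  t=4,i=14
  .#### -> #   bit 15 = 1  t=1,i=10
  .###. -> #   bit 14 = 1  t=1,i=6
  .##.# -> #   bit 13 = 1  t=0,i=6
  .##.. -> #   bit 12 = 1  t=0,i=15
  .#.## -> .   bit 11 = 0  t=5,i=14
  .#.#. -> .   bit 10 = 0  t=1,i=1
  .#..# -> #   bit 9 = 1  t=0,i=9
  .#... -> #   bit 8 = 1  t=0,i=2
  ..### -> .   bit 7 = 0  t=1,i=5
  ..##. -> #   bit 6 = 1  t=0,i=5
  ..#.# -> .   bit 5 = 0  t=3,i=15
  ..#.. -> .   bit 4 = 0  t=0,i=1
  ...## -> .   bit 3 = 0  t=0,i=4
  ...#. -> .   bit 2 = 0  t=3,i=14
  ....# -> #   bit 1 = 1  t=4,i=16
  ..... -> #   bit 0 = 1  t=4,i=15
  bits 10000101110011001111001101000011 = 2244801347

2244801347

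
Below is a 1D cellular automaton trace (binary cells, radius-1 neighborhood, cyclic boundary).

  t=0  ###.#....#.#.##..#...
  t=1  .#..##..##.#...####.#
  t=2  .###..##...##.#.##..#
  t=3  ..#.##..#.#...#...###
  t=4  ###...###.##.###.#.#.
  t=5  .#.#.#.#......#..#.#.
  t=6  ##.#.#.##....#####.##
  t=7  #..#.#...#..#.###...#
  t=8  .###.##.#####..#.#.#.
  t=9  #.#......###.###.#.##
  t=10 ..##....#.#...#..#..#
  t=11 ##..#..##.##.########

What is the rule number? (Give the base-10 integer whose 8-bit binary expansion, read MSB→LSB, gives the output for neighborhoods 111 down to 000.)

  [7] ### => #  t=0,i=1
  [6] ##. => .  t=0,i=2
  [5] #.# => .  t=0,i=3
  [4] #.. => #  t=0,i=5
  [3] .## => .  t=0,i=0
  [2] .#. => #  t=0,i=4
  [1] ..# => #  t=0,i=8
  [0] ... => .  t=0,i=6
  bits 10010110 = 150

150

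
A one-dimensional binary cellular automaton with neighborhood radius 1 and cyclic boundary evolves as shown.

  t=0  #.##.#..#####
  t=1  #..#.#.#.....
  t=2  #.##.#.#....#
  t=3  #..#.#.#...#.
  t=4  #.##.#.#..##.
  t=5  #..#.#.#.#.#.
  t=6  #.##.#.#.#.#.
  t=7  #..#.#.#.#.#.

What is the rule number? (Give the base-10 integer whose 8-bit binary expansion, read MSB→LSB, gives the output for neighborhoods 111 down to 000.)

70

  ### -> .   bit 7 = 0  t=0,i=9
  ##. -> #   bit 6 = 1  t=0,i=0
  #.# -> .   bit 5 = 0  t=0,i=1
  #.. -> .   bit 4 = 0  t=0,i=6
  .## -> .   bit 3 = 0  t=0,i=2
  .#. -> #   bit 2 = 1  t=0,i=5
  ..# -> #   bit 1 = 1  t=0,i=7
  ... -> .   bit 0 = 0  t=1,i=9
  bits 01000110 = 70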